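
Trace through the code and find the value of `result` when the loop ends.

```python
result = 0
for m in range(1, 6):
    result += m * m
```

Let's trace through this code step by step.

Initialize: result = 0
Entering loop: for m in range(1, 6):
After iteration 1: m = 1, result = 1
After iteration 2: m = 2, result = 5
After iteration 3: m = 3, result = 14
After iteration 4: m = 4, result = 30
After iteration 5: m = 5, result = 55
Loop ends.

Final answer: 55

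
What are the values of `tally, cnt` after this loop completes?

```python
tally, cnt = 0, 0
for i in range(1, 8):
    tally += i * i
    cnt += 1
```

Let's trace through this code step by step.

Initialize: tally = 0
Initialize: cnt = 0
Entering loop: for i in range(1, 8):
After iteration 1: i = 1, tally = 1, cnt = 1
After iteration 2: i = 2, tally = 5, cnt = 2
After iteration 3: i = 3, tally = 14, cnt = 3
After iteration 4: i = 4, tally = 30, cnt = 4
After iteration 5: i = 5, tally = 55, cnt = 5
After iteration 6: i = 6, tally = 91, cnt = 6
After iteration 7: i = 7, tally = 140, cnt = 7
Loop ends.

Final answer: 140, 7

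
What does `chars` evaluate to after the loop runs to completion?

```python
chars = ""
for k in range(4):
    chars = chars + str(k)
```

Let's trace through this code step by step.

Initialize: chars = ''
Entering loop: for k in range(4):
After iteration 1: k = 0, chars = '0'
After iteration 2: k = 1, chars = '01'
After iteration 3: k = 2, chars = '012'
After iteration 4: k = 3, chars = '0123'
Loop ends.

Final answer: '0123'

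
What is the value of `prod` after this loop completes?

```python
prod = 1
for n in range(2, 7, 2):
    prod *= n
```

Let's trace through this code step by step.

Initialize: prod = 1
Entering loop: for n in range(2, 7, 2):
After iteration 1: n = 2, prod = 2
After iteration 2: n = 4, prod = 8
After iteration 3: n = 6, prod = 48
Loop ends.

Final answer: 48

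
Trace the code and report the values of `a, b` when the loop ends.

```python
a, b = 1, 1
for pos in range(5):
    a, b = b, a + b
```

Let's trace through this code step by step.

Initialize: a = 1
Initialize: b = 1
Entering loop: for pos in range(5):
After iteration 1: pos = 0, a = 1, b = 2
After iteration 2: pos = 1, a = 2, b = 3
After iteration 3: pos = 2, a = 3, b = 5
After iteration 4: pos = 3, a = 5, b = 8
After iteration 5: pos = 4, a = 8, b = 13
Loop ends.

Final answer: 8, 13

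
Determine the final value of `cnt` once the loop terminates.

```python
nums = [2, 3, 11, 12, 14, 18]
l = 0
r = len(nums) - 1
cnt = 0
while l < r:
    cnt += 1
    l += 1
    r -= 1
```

Let's trace through this code step by step.

Initialize: nums = [2, 3, 11, 12, 14, 18]
Initialize: l = 0
Initialize: r = 5
Initialize: cnt = 0
Entering loop: while l < r:
After iteration 1: l = 1, r = 4, cnt = 1
After iteration 2: l = 2, r = 3, cnt = 2
After iteration 3: l = 3, r = 2, cnt = 3
Loop ends.

Final answer: 3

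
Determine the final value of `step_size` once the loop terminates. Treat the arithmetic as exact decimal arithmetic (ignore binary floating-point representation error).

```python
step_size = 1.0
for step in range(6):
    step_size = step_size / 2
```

Let's trace through this code step by step.

Initialize: step_size = 1.0
Entering loop: for step in range(6):
After iteration 1: step = 0, step_size = 0.5
After iteration 2: step = 1, step_size = 0.25
After iteration 3: step = 2, step_size = 0.125
After iteration 4: step = 3, step_size = 0.0625
After iteration 5: step = 4, step_size = 0.03125
After iteration 6: step = 5, step_size = 0.015625
Loop ends.

Final answer: 0.015625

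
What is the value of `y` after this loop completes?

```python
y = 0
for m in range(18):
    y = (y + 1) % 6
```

Let's trace through this code step by step.

Initialize: y = 0
Entering loop: for m in range(18):
After iteration 1: m = 0, y = 1
After iteration 2: m = 1, y = 2
After iteration 3: m = 2, y = 3
After iteration 4: m = 3, y = 4
After iteration 5: m = 4, y = 5
After iteration 6: m = 5, y = 0
After iteration 7: m = 6, y = 1
After iteration 8: m = 7, y = 2
After iteration 9: m = 8, y = 3
After iteration 10: m = 9, y = 4
After iteration 11: m = 10, y = 5
After iteration 12: m = 11, y = 0
After iteration 13: m = 12, y = 1
After iteration 14: m = 13, y = 2
After iteration 15: m = 14, y = 3
After iteration 16: m = 15, y = 4
After iteration 17: m = 16, y = 5
After iteration 18: m = 17, y = 0
Loop ends.

Final answer: 0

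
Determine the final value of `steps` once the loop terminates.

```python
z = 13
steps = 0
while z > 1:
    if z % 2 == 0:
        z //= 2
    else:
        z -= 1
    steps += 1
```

Let's trace through this code step by step.

Initialize: z = 13
Initialize: steps = 0
Entering loop: while z > 1:
After iteration 1: z = 12, steps = 1
After iteration 2: z = 6, steps = 2
After iteration 3: z = 3, steps = 3
After iteration 4: z = 2, steps = 4
After iteration 5: z = 1, steps = 5
Loop ends.

Final answer: 5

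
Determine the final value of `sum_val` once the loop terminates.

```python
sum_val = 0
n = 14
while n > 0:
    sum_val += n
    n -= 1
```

Let's trace through this code step by step.

Initialize: sum_val = 0
Initialize: n = 14
Entering loop: while n > 0:
After iteration 1: sum_val = 14, n = 13
After iteration 2: sum_val = 27, n = 12
After iteration 3: sum_val = 39, n = 11
After iteration 4: sum_val = 50, n = 10
After iteration 5: sum_val = 60, n = 9
After iteration 6: sum_val = 69, n = 8
After iteration 7: sum_val = 77, n = 7
After iteration 8: sum_val = 84, n = 6
After iteration 9: sum_val = 90, n = 5
After iteration 10: sum_val = 95, n = 4
After iteration 11: sum_val = 99, n = 3
After iteration 12: sum_val = 102, n = 2
After iteration 13: sum_val = 104, n = 1
After iteration 14: sum_val = 105, n = 0
Loop ends.

Final answer: 105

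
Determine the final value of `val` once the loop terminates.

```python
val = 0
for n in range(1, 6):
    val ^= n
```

Let's trace through this code step by step.

Initialize: val = 0
Entering loop: for n in range(1, 6):
After iteration 1: n = 1, val = 1
After iteration 2: n = 2, val = 3
After iteration 3: n = 3, val = 0
After iteration 4: n = 4, val = 4
After iteration 5: n = 5, val = 1
Loop ends.

Final answer: 1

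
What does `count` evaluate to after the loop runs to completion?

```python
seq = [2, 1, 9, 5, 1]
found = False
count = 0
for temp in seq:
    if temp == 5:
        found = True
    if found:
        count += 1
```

Let's trace through this code step by step.

Initialize: seq = [2, 1, 9, 5, 1]
Initialize: found = False
Initialize: count = 0
Entering loop: for temp in seq:
After iteration 1: temp = 2, found = False, count = 0
After iteration 2: temp = 1, found = False, count = 0
After iteration 3: temp = 9, found = False, count = 0
After iteration 4: temp = 5, found = True, count = 1
After iteration 5: temp = 1, found = True, count = 2
Loop ends.

Final answer: 2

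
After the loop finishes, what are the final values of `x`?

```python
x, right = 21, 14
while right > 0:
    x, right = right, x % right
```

Let's trace through this code step by step.

Initialize: x = 21
Initialize: right = 14
Entering loop: while right > 0:
After iteration 1: x = 14, right = 7
After iteration 2: x = 7, right = 0
Loop ends.

Final answer: 7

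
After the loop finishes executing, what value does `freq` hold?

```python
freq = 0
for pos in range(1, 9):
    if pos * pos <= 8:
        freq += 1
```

Let's trace through this code step by step.

Initialize: freq = 0
Entering loop: for pos in range(1, 9):
After iteration 1: pos = 1, freq = 1
After iteration 2: pos = 2, freq = 2
After iteration 3: pos = 3, freq = 2
After iteration 4: pos = 4, freq = 2
After iteration 5: pos = 5, freq = 2
After iteration 6: pos = 6, freq = 2
After iteration 7: pos = 7, freq = 2
After iteration 8: pos = 8, freq = 2
Loop ends.

Final answer: 2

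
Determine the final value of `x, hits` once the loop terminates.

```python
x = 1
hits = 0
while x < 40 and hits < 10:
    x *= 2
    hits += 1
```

Let's trace through this code step by step.

Initialize: x = 1
Initialize: hits = 0
Entering loop: while x < 40 and hits < 10:
After iteration 1: x = 2, hits = 1
After iteration 2: x = 4, hits = 2
After iteration 3: x = 8, hits = 3
After iteration 4: x = 16, hits = 4
After iteration 5: x = 32, hits = 5
After iteration 6: x = 64, hits = 6
Loop ends.

Final answer: 64, 6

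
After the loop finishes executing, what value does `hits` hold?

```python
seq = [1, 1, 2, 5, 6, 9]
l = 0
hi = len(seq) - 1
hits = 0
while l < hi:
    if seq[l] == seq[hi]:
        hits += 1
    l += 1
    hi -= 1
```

Let's trace through this code step by step.

Initialize: seq = [1, 1, 2, 5, 6, 9]
Initialize: l = 0
Initialize: hi = 5
Initialize: hits = 0
Entering loop: while l < hi:
After iteration 1: l = 1, hi = 4, hits = 0
After iteration 2: l = 2, hi = 3, hits = 0
After iteration 3: l = 3, hi = 2, hits = 0
Loop ends.

Final answer: 0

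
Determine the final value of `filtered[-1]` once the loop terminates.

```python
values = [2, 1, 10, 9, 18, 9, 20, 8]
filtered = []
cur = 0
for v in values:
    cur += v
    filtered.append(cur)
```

Let's trace through this code step by step.

Initialize: values = [2, 1, 10, 9, 18, 9, 20, 8]
Initialize: filtered = []
Initialize: cur = 0
Entering loop: for v in values:
After iteration 1: v = 2, filtered = [2], cur = 2
After iteration 2: v = 1, filtered = [2, 3], cur = 3
After iteration 3: v = 10, filtered = [2, 3, 13], cur = 13
After iteration 4: v = 9, filtered = [2, 3, 13, 22], cur = 22
After iteration 5: v = 18, filtered = [2, 3, 13, 22, 40], cur = 40
After iteration 6: v = 9, filtered = [2, 3, 13, 22, 40, 49], cur = 49
After iteration 7: v = 20, filtered = [2, 3, 13, 22, 40, 49, 69], cur = 69
After iteration 8: v = 8, filtered = [2, 3, 13, 22, 40, 49, 69, 77], cur = 77
Loop ends.
filtered[-1] = 77

Final answer: 77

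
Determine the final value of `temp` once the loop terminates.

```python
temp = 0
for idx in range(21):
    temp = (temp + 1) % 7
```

Let's trace through this code step by step.

Initialize: temp = 0
Entering loop: for idx in range(21):
After iteration 1: idx = 0, temp = 1
After iteration 2: idx = 1, temp = 2
After iteration 3: idx = 2, temp = 3
After iteration 4: idx = 3, temp = 4
After iteration 5: idx = 4, temp = 5
After iteration 6: idx = 5, temp = 6
After iteration 7: idx = 6, temp = 0
After iteration 8: idx = 7, temp = 1
After iteration 9: idx = 8, temp = 2
After iteration 10: idx = 9, temp = 3
After iteration 11: idx = 10, temp = 4
After iteration 12: idx = 11, temp = 5
After iteration 13: idx = 12, temp = 6
After iteration 14: idx = 13, temp = 0
After iteration 15: idx = 14, temp = 1
After iteration 16: idx = 15, temp = 2
After iteration 17: idx = 16, temp = 3
After iteration 18: idx = 17, temp = 4
After iteration 19: idx = 18, temp = 5
After iteration 20: idx = 19, temp = 6
After iteration 21: idx = 20, temp = 0
Loop ends.

Final answer: 0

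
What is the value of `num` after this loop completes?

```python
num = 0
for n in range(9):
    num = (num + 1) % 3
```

Let's trace through this code step by step.

Initialize: num = 0
Entering loop: for n in range(9):
After iteration 1: n = 0, num = 1
After iteration 2: n = 1, num = 2
After iteration 3: n = 2, num = 0
After iteration 4: n = 3, num = 1
After iteration 5: n = 4, num = 2
After iteration 6: n = 5, num = 0
After iteration 7: n = 6, num = 1
After iteration 8: n = 7, num = 2
After iteration 9: n = 8, num = 0
Loop ends.

Final answer: 0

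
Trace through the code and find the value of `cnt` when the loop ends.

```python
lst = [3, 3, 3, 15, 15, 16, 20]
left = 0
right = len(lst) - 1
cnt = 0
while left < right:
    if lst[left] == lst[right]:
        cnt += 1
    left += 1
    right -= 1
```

Let's trace through this code step by step.

Initialize: lst = [3, 3, 3, 15, 15, 16, 20]
Initialize: left = 0
Initialize: right = 6
Initialize: cnt = 0
Entering loop: while left < right:
After iteration 1: left = 1, right = 5, cnt = 0
After iteration 2: left = 2, right = 4, cnt = 0
After iteration 3: left = 3, right = 3, cnt = 0
Loop ends.

Final answer: 0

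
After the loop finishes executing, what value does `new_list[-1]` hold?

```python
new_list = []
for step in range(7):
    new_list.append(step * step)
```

Let's trace through this code step by step.

Initialize: new_list = []
Entering loop: for step in range(7):
After iteration 1: step = 0, new_list = [0]
After iteration 2: step = 1, new_list = [0, 1]
After iteration 3: step = 2, new_list = [0, 1, 4]
After iteration 4: step = 3, new_list = [0, 1, 4, 9]
After iteration 5: step = 4, new_list = [0, 1, 4, 9, 16]
After iteration 6: step = 5, new_list = [0, 1, 4, 9, 16, 25]
After iteration 7: step = 6, new_list = [0, 1, 4, 9, 16, 25, 36]
Loop ends.
new_list[-1] = 36

Final answer: 36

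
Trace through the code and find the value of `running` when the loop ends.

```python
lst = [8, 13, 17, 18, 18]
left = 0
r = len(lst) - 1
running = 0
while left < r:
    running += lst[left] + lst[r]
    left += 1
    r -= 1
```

Let's trace through this code step by step.

Initialize: lst = [8, 13, 17, 18, 18]
Initialize: left = 0
Initialize: r = 4
Initialize: running = 0
Entering loop: while left < r:
After iteration 1: left = 1, r = 3, running = 26
After iteration 2: left = 2, r = 2, running = 57
Loop ends.

Final answer: 57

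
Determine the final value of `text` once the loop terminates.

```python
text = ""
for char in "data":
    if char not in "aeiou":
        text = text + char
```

Let's trace through this code step by step.

Initialize: text = ''
Entering loop: for char in "data":
After iteration 1: char = 'd', text = 'd'
After iteration 2: char = 'a', text = 'd'
After iteration 3: char = 't', text = 'dt'
After iteration 4: char = 'a', text = 'dt'
Loop ends.

Final answer: 'dt'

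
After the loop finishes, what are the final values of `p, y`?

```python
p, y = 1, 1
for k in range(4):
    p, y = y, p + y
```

Let's trace through this code step by step.

Initialize: p = 1
Initialize: y = 1
Entering loop: for k in range(4):
After iteration 1: k = 0, p = 1, y = 2
After iteration 2: k = 1, p = 2, y = 3
After iteration 3: k = 2, p = 3, y = 5
After iteration 4: k = 3, p = 5, y = 8
Loop ends.

Final answer: 5, 8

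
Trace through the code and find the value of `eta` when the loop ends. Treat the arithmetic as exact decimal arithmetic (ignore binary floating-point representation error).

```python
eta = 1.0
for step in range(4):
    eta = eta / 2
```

Let's trace through this code step by step.

Initialize: eta = 1.0
Entering loop: for step in range(4):
After iteration 1: step = 0, eta = 0.5
After iteration 2: step = 1, eta = 0.25
After iteration 3: step = 2, eta = 0.125
After iteration 4: step = 3, eta = 0.0625
Loop ends.

Final answer: 0.0625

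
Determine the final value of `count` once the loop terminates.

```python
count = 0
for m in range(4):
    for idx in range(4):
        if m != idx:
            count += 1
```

Let's trace through this code step by step.

Initialize: count = 0
Entering loop: for m in range(4):
After iteration 1: m = 0, count = 3
After iteration 2: m = 1, count = 6
After iteration 3: m = 2, count = 9
After iteration 4: m = 3, count = 12
Loop ends.

Final answer: 12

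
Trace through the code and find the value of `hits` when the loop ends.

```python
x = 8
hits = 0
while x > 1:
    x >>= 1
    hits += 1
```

Let's trace through this code step by step.

Initialize: x = 8
Initialize: hits = 0
Entering loop: while x > 1:
After iteration 1: x = 4, hits = 1
After iteration 2: x = 2, hits = 2
After iteration 3: x = 1, hits = 3
Loop ends.

Final answer: 3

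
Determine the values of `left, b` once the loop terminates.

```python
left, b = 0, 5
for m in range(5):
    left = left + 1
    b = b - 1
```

Let's trace through this code step by step.

Initialize: left = 0
Initialize: b = 5
Entering loop: for m in range(5):
After iteration 1: m = 0, left = 1, b = 4
After iteration 2: m = 1, left = 2, b = 3
After iteration 3: m = 2, left = 3, b = 2
After iteration 4: m = 3, left = 4, b = 1
After iteration 5: m = 4, left = 5, b = 0
Loop ends.

Final answer: 5, 0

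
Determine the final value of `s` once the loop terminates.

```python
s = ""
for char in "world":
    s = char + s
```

Let's trace through this code step by step.

Initialize: s = ''
Entering loop: for char in "world":
After iteration 1: char = 'w', s = 'w'
After iteration 2: char = 'o', s = 'ow'
After iteration 3: char = 'r', s = 'row'
After iteration 4: char = 'l', s = 'lrow'
After iteration 5: char = 'd', s = 'dlrow'
Loop ends.

Final answer: 'dlrow'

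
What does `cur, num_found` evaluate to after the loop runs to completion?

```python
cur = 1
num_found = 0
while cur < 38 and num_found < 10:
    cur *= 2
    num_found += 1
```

Let's trace through this code step by step.

Initialize: cur = 1
Initialize: num_found = 0
Entering loop: while cur < 38 and num_found < 10:
After iteration 1: cur = 2, num_found = 1
After iteration 2: cur = 4, num_found = 2
After iteration 3: cur = 8, num_found = 3
After iteration 4: cur = 16, num_found = 4
After iteration 5: cur = 32, num_found = 5
After iteration 6: cur = 64, num_found = 6
Loop ends.

Final answer: 64, 6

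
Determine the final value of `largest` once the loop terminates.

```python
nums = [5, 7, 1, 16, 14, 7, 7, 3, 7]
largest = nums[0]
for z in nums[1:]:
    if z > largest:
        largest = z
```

Let's trace through this code step by step.

Initialize: nums = [5, 7, 1, 16, 14, 7, 7, 3, 7]
Initialize: largest = 5
Entering loop: for z in nums[1:]:
After iteration 1: z = 7, largest = 7
After iteration 2: z = 1, largest = 7
After iteration 3: z = 16, largest = 16
After iteration 4: z = 14, largest = 16
After iteration 5: z = 7, largest = 16
After iteration 6: z = 7, largest = 16
After iteration 7: z = 3, largest = 16
After iteration 8: z = 7, largest = 16
Loop ends.

Final answer: 16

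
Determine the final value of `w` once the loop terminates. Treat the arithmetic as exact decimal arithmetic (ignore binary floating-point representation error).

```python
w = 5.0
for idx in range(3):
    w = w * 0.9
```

Let's trace through this code step by step.

Initialize: w = 5.0
Entering loop: for idx in range(3):
After iteration 1: idx = 0, w = 4.5
After iteration 2: idx = 1, w = 4.05
After iteration 3: idx = 2, w = 3.645
Loop ends.

Final answer: 3.645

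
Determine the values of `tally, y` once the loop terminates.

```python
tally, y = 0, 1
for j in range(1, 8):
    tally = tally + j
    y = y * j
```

Let's trace through this code step by step.

Initialize: tally = 0
Initialize: y = 1
Entering loop: for j in range(1, 8):
After iteration 1: j = 1, tally = 1, y = 1
After iteration 2: j = 2, tally = 3, y = 2
After iteration 3: j = 3, tally = 6, y = 6
After iteration 4: j = 4, tally = 10, y = 24
After iteration 5: j = 5, tally = 15, y = 120
After iteration 6: j = 6, tally = 21, y = 720
After iteration 7: j = 7, tally = 28, y = 5040
Loop ends.

Final answer: 28, 5040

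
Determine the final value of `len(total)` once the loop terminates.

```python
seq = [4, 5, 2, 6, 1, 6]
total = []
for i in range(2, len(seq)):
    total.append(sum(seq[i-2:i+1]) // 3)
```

Let's trace through this code step by step.

Initialize: seq = [4, 5, 2, 6, 1, 6]
Initialize: total = []
Entering loop: for i in range(2, len(seq)):
After iteration 1: i = 2, total = [3]
After iteration 2: i = 3, total = [3, 4]
After iteration 3: i = 4, total = [3, 4, 3]
After iteration 4: i = 5, total = [3, 4, 3, 4]
Loop ends.
len(total) = 4

Final answer: 4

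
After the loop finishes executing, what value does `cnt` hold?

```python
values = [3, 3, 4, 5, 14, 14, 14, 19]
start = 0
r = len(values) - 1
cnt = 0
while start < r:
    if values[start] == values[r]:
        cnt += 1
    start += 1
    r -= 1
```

Let's trace through this code step by step.

Initialize: values = [3, 3, 4, 5, 14, 14, 14, 19]
Initialize: start = 0
Initialize: r = 7
Initialize: cnt = 0
Entering loop: while start < r:
After iteration 1: start = 1, r = 6, cnt = 0
After iteration 2: start = 2, r = 5, cnt = 0
After iteration 3: start = 3, r = 4, cnt = 0
After iteration 4: start = 4, r = 3, cnt = 0
Loop ends.

Final answer: 0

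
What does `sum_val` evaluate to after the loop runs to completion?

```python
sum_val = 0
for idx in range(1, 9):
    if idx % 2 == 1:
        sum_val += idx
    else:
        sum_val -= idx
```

Let's trace through this code step by step.

Initialize: sum_val = 0
Entering loop: for idx in range(1, 9):
After iteration 1: idx = 1, sum_val = 1
After iteration 2: idx = 2, sum_val = -1
After iteration 3: idx = 3, sum_val = 2
After iteration 4: idx = 4, sum_val = -2
After iteration 5: idx = 5, sum_val = 3
After iteration 6: idx = 6, sum_val = -3
After iteration 7: idx = 7, sum_val = 4
After iteration 8: idx = 8, sum_val = -4
Loop ends.

Final answer: -4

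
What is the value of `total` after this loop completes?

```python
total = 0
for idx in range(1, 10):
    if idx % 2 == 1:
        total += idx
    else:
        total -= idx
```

Let's trace through this code step by step.

Initialize: total = 0
Entering loop: for idx in range(1, 10):
After iteration 1: idx = 1, total = 1
After iteration 2: idx = 2, total = -1
After iteration 3: idx = 3, total = 2
After iteration 4: idx = 4, total = -2
After iteration 5: idx = 5, total = 3
After iteration 6: idx = 6, total = -3
After iteration 7: idx = 7, total = 4
After iteration 8: idx = 8, total = -4
After iteration 9: idx = 9, total = 5
Loop ends.

Final answer: 5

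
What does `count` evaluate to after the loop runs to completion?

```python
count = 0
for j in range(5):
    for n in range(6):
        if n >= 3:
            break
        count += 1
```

Let's trace through this code step by step.

Initialize: count = 0
Entering loop: for j in range(5):
After iteration 1: j = 0, count = 3
After iteration 2: j = 1, count = 6
After iteration 3: j = 2, count = 9
After iteration 4: j = 3, count = 12
After iteration 5: j = 4, count = 15
Loop ends.

Final answer: 15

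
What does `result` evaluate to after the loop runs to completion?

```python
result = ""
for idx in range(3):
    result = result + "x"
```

Let's trace through this code step by step.

Initialize: result = ''
Entering loop: for idx in range(3):
After iteration 1: idx = 0, result = 'x'
After iteration 2: idx = 1, result = 'xx'
After iteration 3: idx = 2, result = 'xxx'
Loop ends.

Final answer: 'xxx'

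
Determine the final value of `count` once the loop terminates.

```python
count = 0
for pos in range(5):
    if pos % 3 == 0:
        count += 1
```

Let's trace through this code step by step.

Initialize: count = 0
Entering loop: for pos in range(5):
After iteration 1: pos = 0, count = 1
After iteration 2: pos = 1, count = 1
After iteration 3: pos = 2, count = 1
After iteration 4: pos = 3, count = 2
After iteration 5: pos = 4, count = 2
Loop ends.

Final answer: 2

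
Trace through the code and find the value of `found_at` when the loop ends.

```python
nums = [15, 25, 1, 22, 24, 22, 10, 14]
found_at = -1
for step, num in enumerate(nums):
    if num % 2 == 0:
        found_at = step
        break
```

Let's trace through this code step by step.

Initialize: nums = [15, 25, 1, 22, 24, 22, 10, 14]
Initialize: found_at = -1
Entering loop: for step, num in enumerate(nums):
After iteration 1: step = 0, num = 15, found_at = -1
After iteration 2: step = 1, num = 25, found_at = -1
After iteration 3: step = 2, num = 1, found_at = -1
After iteration 4: step = 3, num = 22, found_at = 3
Loop ends.

Final answer: 3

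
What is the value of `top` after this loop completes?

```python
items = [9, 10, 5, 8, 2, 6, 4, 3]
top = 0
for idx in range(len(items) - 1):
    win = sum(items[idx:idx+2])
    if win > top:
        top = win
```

Let's trace through this code step by step.

Initialize: items = [9, 10, 5, 8, 2, 6, 4, 3]
Initialize: top = 0
Entering loop: for idx in range(len(items) - 1):
After iteration 1: idx = 0, top = 19, win = 19
After iteration 2: idx = 1, top = 19, win = 15
After iteration 3: idx = 2, top = 19, win = 13
After iteration 4: idx = 3, top = 19, win = 10
After iteration 5: idx = 4, top = 19, win = 8
After iteration 6: idx = 5, top = 19, win = 10
After iteration 7: idx = 6, top = 19, win = 7
Loop ends.

Final answer: 19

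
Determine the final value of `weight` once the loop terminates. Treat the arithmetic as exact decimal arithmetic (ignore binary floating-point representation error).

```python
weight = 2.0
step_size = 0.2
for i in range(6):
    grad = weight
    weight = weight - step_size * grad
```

Let's trace through this code step by step.

Initialize: weight = 2.0
Initialize: step_size = 0.2
Entering loop: for i in range(6):
After iteration 1: i = 0, weight = 1.6, grad = 2.0
After iteration 2: i = 1, weight = 1.28, grad = 1.6
After iteration 3: i = 2, weight = 1.024, grad = 1.28
After iteration 4: i = 3, weight = 0.8192, grad = 1.024
After iteration 5: i = 4, weight = 0.65536, grad = 0.8192
After iteration 6: i = 5, weight = 0.524288, grad = 0.65536
Loop ends.

Final answer: 0.524288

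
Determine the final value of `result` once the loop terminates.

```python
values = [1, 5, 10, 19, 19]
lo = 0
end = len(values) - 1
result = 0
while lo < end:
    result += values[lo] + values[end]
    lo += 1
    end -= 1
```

Let's trace through this code step by step.

Initialize: values = [1, 5, 10, 19, 19]
Initialize: lo = 0
Initialize: end = 4
Initialize: result = 0
Entering loop: while lo < end:
After iteration 1: lo = 1, end = 3, result = 20
After iteration 2: lo = 2, end = 2, result = 44
Loop ends.

Final answer: 44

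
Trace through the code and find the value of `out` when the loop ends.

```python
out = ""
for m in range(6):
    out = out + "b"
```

Let's trace through this code step by step.

Initialize: out = ''
Entering loop: for m in range(6):
After iteration 1: m = 0, out = 'b'
After iteration 2: m = 1, out = 'bb'
After iteration 3: m = 2, out = 'bbb'
After iteration 4: m = 3, out = 'bbbb'
After iteration 5: m = 4, out = 'bbbbb'
After iteration 6: m = 5, out = 'bbbbbb'
Loop ends.

Final answer: 'bbbbbb'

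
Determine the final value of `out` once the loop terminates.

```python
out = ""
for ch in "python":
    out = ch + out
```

Let's trace through this code step by step.

Initialize: out = ''
Entering loop: for ch in "python":
After iteration 1: ch = 'p', out = 'p'
After iteration 2: ch = 'y', out = 'yp'
After iteration 3: ch = 't', out = 'typ'
After iteration 4: ch = 'h', out = 'htyp'
After iteration 5: ch = 'o', out = 'ohtyp'
After iteration 6: ch = 'n', out = 'nohtyp'
Loop ends.

Final answer: 'nohtyp'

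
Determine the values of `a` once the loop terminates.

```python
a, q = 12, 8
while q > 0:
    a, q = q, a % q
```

Let's trace through this code step by step.

Initialize: a = 12
Initialize: q = 8
Entering loop: while q > 0:
After iteration 1: a = 8, q = 4
After iteration 2: a = 4, q = 0
Loop ends.

Final answer: 4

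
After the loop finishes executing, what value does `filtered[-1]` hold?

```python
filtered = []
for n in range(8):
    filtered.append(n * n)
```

Let's trace through this code step by step.

Initialize: filtered = []
Entering loop: for n in range(8):
After iteration 1: n = 0, filtered = [0]
After iteration 2: n = 1, filtered = [0, 1]
After iteration 3: n = 2, filtered = [0, 1, 4]
After iteration 4: n = 3, filtered = [0, 1, 4, 9]
After iteration 5: n = 4, filtered = [0, 1, 4, 9, 16]
After iteration 6: n = 5, filtered = [0, 1, 4, 9, 16, 25]
After iteration 7: n = 6, filtered = [0, 1, 4, 9, 16, 25, 36]
After iteration 8: n = 7, filtered = [0, 1, 4, 9, 16, 25, 36, 49]
Loop ends.
filtered[-1] = 49

Final answer: 49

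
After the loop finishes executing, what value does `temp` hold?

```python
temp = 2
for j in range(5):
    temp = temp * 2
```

Let's trace through this code step by step.

Initialize: temp = 2
Entering loop: for j in range(5):
After iteration 1: j = 0, temp = 4
After iteration 2: j = 1, temp = 8
After iteration 3: j = 2, temp = 16
After iteration 4: j = 3, temp = 32
After iteration 5: j = 4, temp = 64
Loop ends.

Final answer: 64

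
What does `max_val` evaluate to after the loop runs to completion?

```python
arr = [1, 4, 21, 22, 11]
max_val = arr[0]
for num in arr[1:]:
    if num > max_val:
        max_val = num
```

Let's trace through this code step by step.

Initialize: arr = [1, 4, 21, 22, 11]
Initialize: max_val = 1
Entering loop: for num in arr[1:]:
After iteration 1: num = 4, max_val = 4
After iteration 2: num = 21, max_val = 21
After iteration 3: num = 22, max_val = 22
After iteration 4: num = 11, max_val = 22
Loop ends.

Final answer: 22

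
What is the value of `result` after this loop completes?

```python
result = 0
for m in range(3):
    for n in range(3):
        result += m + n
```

Let's trace through this code step by step.

Initialize: result = 0
Entering loop: for m in range(3):
After iteration 1: m = 0, result = 3
After iteration 2: m = 1, result = 9
After iteration 3: m = 2, result = 18
Loop ends.

Final answer: 18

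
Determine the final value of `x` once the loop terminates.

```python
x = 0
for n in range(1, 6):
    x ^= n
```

Let's trace through this code step by step.

Initialize: x = 0
Entering loop: for n in range(1, 6):
After iteration 1: n = 1, x = 1
After iteration 2: n = 2, x = 3
After iteration 3: n = 3, x = 0
After iteration 4: n = 4, x = 4
After iteration 5: n = 5, x = 1
Loop ends.

Final answer: 1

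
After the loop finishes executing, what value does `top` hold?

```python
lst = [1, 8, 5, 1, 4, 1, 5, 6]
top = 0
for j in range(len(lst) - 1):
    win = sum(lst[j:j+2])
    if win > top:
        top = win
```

Let's trace through this code step by step.

Initialize: lst = [1, 8, 5, 1, 4, 1, 5, 6]
Initialize: top = 0
Entering loop: for j in range(len(lst) - 1):
After iteration 1: j = 0, top = 9, win = 9
After iteration 2: j = 1, top = 13, win = 13
After iteration 3: j = 2, top = 13, win = 6
After iteration 4: j = 3, top = 13, win = 5
After iteration 5: j = 4, top = 13, win = 5
After iteration 6: j = 5, top = 13, win = 6
After iteration 7: j = 6, top = 13, win = 11
Loop ends.

Final answer: 13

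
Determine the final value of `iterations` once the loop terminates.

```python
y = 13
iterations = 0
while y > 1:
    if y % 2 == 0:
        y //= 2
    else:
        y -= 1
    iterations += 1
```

Let's trace through this code step by step.

Initialize: y = 13
Initialize: iterations = 0
Entering loop: while y > 1:
After iteration 1: y = 12, iterations = 1
After iteration 2: y = 6, iterations = 2
After iteration 3: y = 3, iterations = 3
After iteration 4: y = 2, iterations = 4
After iteration 5: y = 1, iterations = 5
Loop ends.

Final answer: 5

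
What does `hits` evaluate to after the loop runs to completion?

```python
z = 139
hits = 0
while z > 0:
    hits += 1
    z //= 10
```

Let's trace through this code step by step.

Initialize: z = 139
Initialize: hits = 0
Entering loop: while z > 0:
After iteration 1: z = 13, hits = 1
After iteration 2: z = 1, hits = 2
After iteration 3: z = 0, hits = 3
Loop ends.

Final answer: 3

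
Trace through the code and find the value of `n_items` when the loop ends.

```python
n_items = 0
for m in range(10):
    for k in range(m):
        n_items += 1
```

Let's trace through this code step by step.

Initialize: n_items = 0
Entering loop: for m in range(10):
After iteration 1: m = 0, n_items = 0
After iteration 2: m = 1, n_items = 1, k = 0
After iteration 3: m = 2, n_items = 3, k = 1
After iteration 4: m = 3, n_items = 6, k = 2
After iteration 5: m = 4, n_items = 10, k = 3
After iteration 6: m = 5, n_items = 15, k = 4
After iteration 7: m = 6, n_items = 21, k = 5
After iteration 8: m = 7, n_items = 28, k = 6
After iteration 9: m = 8, n_items = 36, k = 7
After iteration 10: m = 9, n_items = 45, k = 8
Loop ends.

Final answer: 45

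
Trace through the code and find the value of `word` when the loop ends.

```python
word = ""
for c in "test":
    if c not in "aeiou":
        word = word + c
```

Let's trace through this code step by step.

Initialize: word = ''
Entering loop: for c in "test":
After iteration 1: c = 't', word = 't'
After iteration 2: c = 'e', word = 't'
After iteration 3: c = 's', word = 'ts'
After iteration 4: c = 't', word = 'tst'
Loop ends.

Final answer: 'tst'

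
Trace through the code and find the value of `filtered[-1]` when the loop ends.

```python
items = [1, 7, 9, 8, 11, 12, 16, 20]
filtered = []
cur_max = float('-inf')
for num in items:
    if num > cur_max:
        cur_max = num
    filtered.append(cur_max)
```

Let's trace through this code step by step.

Initialize: items = [1, 7, 9, 8, 11, 12, 16, 20]
Initialize: filtered = []
Initialize: cur_max = -inf
Entering loop: for num in items:
After iteration 1: num = 1, filtered = [1], cur_max = 1
After iteration 2: num = 7, filtered = [1, 7], cur_max = 7
After iteration 3: num = 9, filtered = [1, 7, 9], cur_max = 9
After iteration 4: num = 8, filtered = [1, 7, 9, 9], cur_max = 9
After iteration 5: num = 11, filtered = [1, 7, 9, 9, 11], cur_max = 11
After iteration 6: num = 12, filtered = [1, 7, 9, 9, 11, 12], cur_max = 12
After iteration 7: num = 16, filtered = [1, 7, 9, 9, 11, 12, 16], cur_max = 16
After iteration 8: num = 20, filtered = [1, 7, 9, 9, 11, 12, 16, 20], cur_max = 20
Loop ends.
filtered[-1] = 20

Final answer: 20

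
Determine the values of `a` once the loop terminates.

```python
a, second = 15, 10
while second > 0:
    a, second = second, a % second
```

Let's trace through this code step by step.

Initialize: a = 15
Initialize: second = 10
Entering loop: while second > 0:
After iteration 1: a = 10, second = 5
After iteration 2: a = 5, second = 0
Loop ends.

Final answer: 5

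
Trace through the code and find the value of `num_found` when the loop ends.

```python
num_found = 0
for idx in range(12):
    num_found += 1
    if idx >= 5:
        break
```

Let's trace through this code step by step.

Initialize: num_found = 0
Entering loop: for idx in range(12):
After iteration 1: idx = 0, num_found = 1
After iteration 2: idx = 1, num_found = 2
After iteration 3: idx = 2, num_found = 3
After iteration 4: idx = 3, num_found = 4
After iteration 5: idx = 4, num_found = 5
After iteration 6: idx = 5, num_found = 6
Loop ends.

Final answer: 6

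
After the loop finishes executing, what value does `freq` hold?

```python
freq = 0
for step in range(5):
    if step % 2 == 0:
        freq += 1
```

Let's trace through this code step by step.

Initialize: freq = 0
Entering loop: for step in range(5):
After iteration 1: step = 0, freq = 1
After iteration 2: step = 1, freq = 1
After iteration 3: step = 2, freq = 2
After iteration 4: step = 3, freq = 2
After iteration 5: step = 4, freq = 3
Loop ends.

Final answer: 3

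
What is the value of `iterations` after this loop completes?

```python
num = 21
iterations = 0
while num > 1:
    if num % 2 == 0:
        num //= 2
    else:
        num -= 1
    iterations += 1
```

Let's trace through this code step by step.

Initialize: num = 21
Initialize: iterations = 0
Entering loop: while num > 1:
After iteration 1: num = 20, iterations = 1
After iteration 2: num = 10, iterations = 2
After iteration 3: num = 5, iterations = 3
After iteration 4: num = 4, iterations = 4
After iteration 5: num = 2, iterations = 5
After iteration 6: num = 1, iterations = 6
Loop ends.

Final answer: 6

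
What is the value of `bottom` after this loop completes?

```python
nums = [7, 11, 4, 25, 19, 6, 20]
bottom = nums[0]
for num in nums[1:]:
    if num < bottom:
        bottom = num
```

Let's trace through this code step by step.

Initialize: nums = [7, 11, 4, 25, 19, 6, 20]
Initialize: bottom = 7
Entering loop: for num in nums[1:]:
After iteration 1: num = 11, bottom = 7
After iteration 2: num = 4, bottom = 4
After iteration 3: num = 25, bottom = 4
After iteration 4: num = 19, bottom = 4
After iteration 5: num = 6, bottom = 4
After iteration 6: num = 20, bottom = 4
Loop ends.

Final answer: 4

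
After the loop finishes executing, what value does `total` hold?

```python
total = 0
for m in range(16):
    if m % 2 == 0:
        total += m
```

Let's trace through this code step by step.

Initialize: total = 0
Entering loop: for m in range(16):
After iteration 1: m = 0, total = 0
After iteration 2: m = 1, total = 0
After iteration 3: m = 2, total = 2
After iteration 4: m = 3, total = 2
After iteration 5: m = 4, total = 6
After iteration 6: m = 5, total = 6
After iteration 7: m = 6, total = 12
After iteration 8: m = 7, total = 12
After iteration 9: m = 8, total = 20
After iteration 10: m = 9, total = 20
After iteration 11: m = 10, total = 30
After iteration 12: m = 11, total = 30
After iteration 13: m = 12, total = 42
After iteration 14: m = 13, total = 42
After iteration 15: m = 14, total = 56
After iteration 16: m = 15, total = 56
Loop ends.

Final answer: 56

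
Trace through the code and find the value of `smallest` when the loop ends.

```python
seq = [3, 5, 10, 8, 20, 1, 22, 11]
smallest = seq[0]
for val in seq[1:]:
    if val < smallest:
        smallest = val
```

Let's trace through this code step by step.

Initialize: seq = [3, 5, 10, 8, 20, 1, 22, 11]
Initialize: smallest = 3
Entering loop: for val in seq[1:]:
After iteration 1: val = 5, smallest = 3
After iteration 2: val = 10, smallest = 3
After iteration 3: val = 8, smallest = 3
After iteration 4: val = 20, smallest = 3
After iteration 5: val = 1, smallest = 1
After iteration 6: val = 22, smallest = 1
After iteration 7: val = 11, smallest = 1
Loop ends.

Final answer: 1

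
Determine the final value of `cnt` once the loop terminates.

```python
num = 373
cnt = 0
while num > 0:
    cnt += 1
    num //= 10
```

Let's trace through this code step by step.

Initialize: num = 373
Initialize: cnt = 0
Entering loop: while num > 0:
After iteration 1: num = 37, cnt = 1
After iteration 2: num = 3, cnt = 2
After iteration 3: num = 0, cnt = 3
Loop ends.

Final answer: 3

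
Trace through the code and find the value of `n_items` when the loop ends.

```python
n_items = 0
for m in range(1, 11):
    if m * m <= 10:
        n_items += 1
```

Let's trace through this code step by step.

Initialize: n_items = 0
Entering loop: for m in range(1, 11):
After iteration 1: m = 1, n_items = 1
After iteration 2: m = 2, n_items = 2
After iteration 3: m = 3, n_items = 3
After iteration 4: m = 4, n_items = 3
After iteration 5: m = 5, n_items = 3
After iteration 6: m = 6, n_items = 3
After iteration 7: m = 7, n_items = 3
After iteration 8: m = 8, n_items = 3
After iteration 9: m = 9, n_items = 3
After iteration 10: m = 10, n_items = 3
Loop ends.

Final answer: 3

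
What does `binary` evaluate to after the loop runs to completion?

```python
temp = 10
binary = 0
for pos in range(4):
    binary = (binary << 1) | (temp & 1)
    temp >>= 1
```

Let's trace through this code step by step.

Initialize: temp = 10
Initialize: binary = 0
Entering loop: for pos in range(4):
After iteration 1: pos = 0, temp = 5, binary = 0
After iteration 2: pos = 1, temp = 2, binary = 1
After iteration 3: pos = 2, temp = 1, binary = 2
After iteration 4: pos = 3, temp = 0, binary = 5
Loop ends.

Final answer: 5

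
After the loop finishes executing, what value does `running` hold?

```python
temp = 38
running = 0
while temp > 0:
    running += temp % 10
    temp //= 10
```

Let's trace through this code step by step.

Initialize: temp = 38
Initialize: running = 0
Entering loop: while temp > 0:
After iteration 1: temp = 3, running = 8
After iteration 2: temp = 0, running = 11
Loop ends.

Final answer: 11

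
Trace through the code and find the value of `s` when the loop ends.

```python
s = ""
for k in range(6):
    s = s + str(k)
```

Let's trace through this code step by step.

Initialize: s = ''
Entering loop: for k in range(6):
After iteration 1: k = 0, s = '0'
After iteration 2: k = 1, s = '01'
After iteration 3: k = 2, s = '012'
After iteration 4: k = 3, s = '0123'
After iteration 5: k = 4, s = '01234'
After iteration 6: k = 5, s = '012345'
Loop ends.

Final answer: '012345'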